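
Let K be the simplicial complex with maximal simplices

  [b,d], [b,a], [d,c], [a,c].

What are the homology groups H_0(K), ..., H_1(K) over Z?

Take the total order a < b < c < d on the vertex set. Then K (dimension 1) consists of the simplices:

  0-simplices (4): a, b, c, d
  1-simplices (4): ab, ac, bd, cd

so the chain groups are C_0 ≅ Z^4, C_1 ≅ Z^4.

Boundary ∂_1: C_1 → C_0 is given by ∂[p,q] = [q] − [p].
The 4×4 boundary matrix has rank 3 and Smith normal form diag(1,1,1).

Computing H_k = (kernel of ∂_k) / (image of ∂_{k+1}):

  H_0: rank C_0 − rank ∂_1 = 4 − 3 = 1, and the invariant factors of ∂_1 are all 1, so H_0 ≅ Z.
  H_1: rank ker ∂_1 − rank ∂_2 = (4 − 3) − 0 = 1, and there is no ∂_2, so H_1 ≅ Z.

(K is a triangulation of the circle S^1.)

H_0 = Z,  H_1 = Z.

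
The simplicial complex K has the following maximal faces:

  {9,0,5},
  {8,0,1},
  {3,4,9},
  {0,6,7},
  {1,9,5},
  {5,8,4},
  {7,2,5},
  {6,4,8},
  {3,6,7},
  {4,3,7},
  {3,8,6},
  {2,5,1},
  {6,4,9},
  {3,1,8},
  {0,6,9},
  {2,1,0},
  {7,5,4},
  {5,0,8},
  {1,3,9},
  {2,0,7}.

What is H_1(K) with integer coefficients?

H_1 = Z ⊕ Z_2.

We work with the vertex ordering 0 < 1 < 2 < 3 < 4 < 5 < 6 < 7 < 8 < 9. The simplices of K, each written with vertices in increasing order, are:

  0-simplices (10): [0], [1], [2], [3], [4], [5], [6], [7], [8], [9]
  1-simplices (30): (30 of them)
  2-simplices (20): (20 of them)

so the chain groups are C_0 ≅ Z^10, C_1 ≅ Z^30, C_2 ≅ Z^20.

The boundary map ∂_1: C_1 → C_0 sends each edge [p,q] (with p < q) to q − p. For instance
  ∂[0,8] = [8] − [0].
The resulting 10×30 matrix has rank 9, and its Smith normal form has invariant factors (1,1,1,1,1,1,1,1,1).

The boundary map ∂_2: C_2 → C_1 maps a triangle to the signed sum of its edges. For instance
  ∂[4,6,8] = [6,8] − [4,8] + [4,6],
  ∂[3,6,8] = [6,8] − [3,8] + [3,6].
The resulting 30×20 matrix has rank 20, and its Smith normal form has invariant factors (1,1,1,1,1,1,1,1,1,1,1,1,1,1,1,1,1,1,1,2).

Computing H_k = (kernel of ∂_k) / (image of ∂_{k+1}):

  H_1: rank ker ∂_1 − rank ∂_2 = (30 − 9) − 20 = 1, and ∂_2 has invariant factor 2 > 1, so H_1 = Z ⊕ Z_2.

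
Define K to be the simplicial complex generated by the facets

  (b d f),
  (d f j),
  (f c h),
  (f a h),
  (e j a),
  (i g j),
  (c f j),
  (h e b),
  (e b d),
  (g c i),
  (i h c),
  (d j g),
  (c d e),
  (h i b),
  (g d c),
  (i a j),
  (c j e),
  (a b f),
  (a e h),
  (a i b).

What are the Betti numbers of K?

Fix the vertex order a < b < c < d < e < f < g < h < i < j and write every simplex with vertices in increasing order. Then dim K = 2 and the simplices of K are:

  0-simplices (10): a, b, c, d, e, f, g, h, i, j
  1-simplices (30): ab, ae, af, ah, ai, aj, bd, be, bf, bh, bi, cd, ce, cf, cg, ch, ci, cj, de, df, dg, dj, eh, ej, fh, fj, gi, gj, hi, ij
  2-simplices (20): abf, abi, aeh, aej, afh, aij, bde, bdf, beh, bhi, cde, cdg, cej, cfh, cfj, cgi, chi, dfj, dgj, gij

so the chain groups are C_0 ≅ Z^10, C_1 ≅ Z^30, C_2 ≅ Z^20.

∂_1: C_1 → C_0 maps an edge to its endpoints' difference, ∂[p,q] = q − p.
As a 10×30 matrix over Z this has rank 9, with invariant factors (1,1,1,1,1,1,1,1,1).

Boundary ∂_2: C_2 → C_1 maps a triangle to the signed sum of its edges. For instance
  ∂beh = eh − bh + be,
  ∂chi = hi − ci + ch.
The resulting 30×20 matrix has rank 20, and its Smith normal form has invariant factors (1,1,1,1,1,1,1,1,1,1,1,1,1,1,1,1,1,1,1,2).

From H_k ≅ ker(∂_k) / im(∂_{k+1}) we obtain:

  H_0: rank C_0 − rank ∂_1 = 10 − 9 = 1, and the invariant factors of ∂_1 are all 1, so H_0 = Z.
  H_1: rank ker ∂_1 − rank ∂_2 = (30 − 9) − 20 = 1, and ∂_2 has invariant factor 2 > 1, so H_1 = Z ⊕ Z_2.
  H_2: rank ker ∂_2 − rank ∂_3 = (20 − 20) − 0 = 0, and there is no ∂_3, so H_2 = 0.

As a check, the Euler characteristic is 10 − 30 + 20 = 0, which agrees with 1 − 1 + 0 = 0.

Hence the Betti numbers are b_0 = 1, b_1 = 1, b_2 = 0.

b_0 = 1, b_1 = 1, b_2 = 0.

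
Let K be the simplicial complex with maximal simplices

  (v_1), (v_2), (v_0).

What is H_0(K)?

H_0 ≅ Z^3.

Fix the vertex order v_0 < v_1 < v_2 and write every simplex with vertices in increasing order. Then dim K = 0 and the simplices of K are:

  0-simplices (3): [v_0], [v_1], [v_2]

so the chain groups are C_0 ≅ Z^3.

Now H_k = ker ∂_k / im ∂_{k+1}, so:

  H_0: rank C_0 − rank ∂_1 = 3 − 0 = 3, and there is no ∂_1, so H_0 ≅ Z^3.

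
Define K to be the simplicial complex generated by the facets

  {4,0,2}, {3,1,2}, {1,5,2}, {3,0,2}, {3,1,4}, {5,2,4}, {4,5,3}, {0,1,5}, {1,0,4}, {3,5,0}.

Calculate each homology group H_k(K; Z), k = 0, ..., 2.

H_0 ≅ Z,  H_1 ≅ Z/2,  H_2 = 0.

Order the vertices as 0 < 1 < 2 < 3 < 4 < 5. Listing each simplex with vertices in this order, K has dimension 2 with simplices:

  0-simplices (6): [0], [1], [2], [3], [4], [5]
  1-simplices (15): [0,1], [0,2], [0,3], [0,4], [0,5], [1,2], [1,3], [1,4], [1,5], [2,3], [2,4], [2,5], [3,4], [3,5], [4,5]
  2-simplices (10): [0,1,4], [0,1,5], [0,2,3], [0,2,4], [0,3,5], [1,2,3], [1,2,5], [1,3,4], [2,4,5], [3,4,5]

giving chain groups C_0 ≅ Z^6, C_1 ≅ Z^15, C_2 ≅ Z^10.

∂_1: C_1 → C_0 maps an edge to its endpoints' difference, ∂[p,q] = q − p. For instance
  ∂[2,4] = [4] − [2].
The resulting 6×15 matrix has rank 5, and its Smith normal form has invariant factors (1,1,1,1,1).

The boundary map ∂_2: C_2 → C_1 acts by ∂[p,q,r] = [q,r] − [p,r] + [p,q]. For instance
  ∂[1,2,3] = [2,3] − [1,3] + [1,2],
  ∂[1,3,4] = [3,4] − [1,4] + [1,3].
The 15×10 boundary matrix has rank 10 and Smith normal form diag(1,1,1,1,1,1,1,1,1,2).

From H_k ≅ ker(∂_k) / im(∂_{k+1}) we obtain:

  H_0: rank C_0 − rank ∂_1 = 6 − 5 = 1, and the invariant factors of ∂_1 are all 1, so H_0 = Z.
  H_1: rank ker ∂_1 − rank ∂_2 = (15 − 5) − 10 = 0, and ∂_2 has invariant factor 2 > 1, so H_1 = Z/2.
  H_2: rank ker ∂_2 − rank ∂_3 = (10 − 10) − 0 = 0, and there is no ∂_3, so H_2 = 0.

As a check, the Euler characteristic is 6 − 15 + 10 = 1, which agrees with 1 − 0 + 0 = 1.
(K is a triangulation of the real projective plane RP^2.)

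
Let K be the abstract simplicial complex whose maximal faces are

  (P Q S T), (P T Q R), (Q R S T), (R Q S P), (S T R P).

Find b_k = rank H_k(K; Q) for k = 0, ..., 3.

Fix the vertex order P < Q < R < S < T and write every simplex with vertices in increasing order. Then dim K = 3 and the simplices of K are:

  0-simplices (5): P, Q, R, S, T
  1-simplices (10): PQ, PR, PS, PT, QR, QS, QT, RS, RT, ST
  2-simplices (10): PQR, PQS, PQT, PRS, PRT, PST, QRS, QRT, QST, RST
  3-simplices (5): PQRS, PQRT, PQST, PRST, QRST

so the chain groups are C_0 ≅ Z^5, C_1 ≅ Z^10, C_2 ≅ Z^10, C_3 ≅ Z^5.

Boundary ∂_1: C_1 → C_0 sends each edge [p,q] (with p < q) to q − p.
The resulting 5×10 matrix has rank 4, and its Smith normal form has invariant factors (1,1,1,1).

∂_2: C_2 → C_1 acts by ∂[p,q,r] = [q,r] − [p,r] + [p,q]. For instance
  ∂PRT = RT − PT + PR,
  ∂PRS = RS − PS + PR.
This gives a 10×10 integer matrix of rank 6; reducing to Smith normal form yields diagonal entries (1,1,1,1,1,1).

∂_3: C_3 → C_2 sends each 3-simplex σ to the alternating sum Σ_i (−1)^i (σ with its i-th vertex removed). For instance
  ∂QRST = RST − QST + QRT − QRS,
  ∂PQRS = QRS − PRS + PQS − PQR.
The resulting 10×5 matrix has rank 4, and its Smith normal form has invariant factors (1,1,1,1).

Now H_k = ker ∂_k / im ∂_{k+1}, so:

  H_0: rank C_0 − rank ∂_1 = 5 − 4 = 1, and the invariant factors of ∂_1 are all 1, so H_0 = Z.
  H_1: rank ker ∂_1 − rank ∂_2 = (10 − 4) − 6 = 0, and the invariant factors of ∂_2 are all 1, so H_1 = 0.
  H_2: rank ker ∂_2 − rank ∂_3 = (10 − 6) − 4 = 0, and the invariant factors of ∂_3 are all 1, so H_2 = 0.
  H_3: rank ker ∂_3 − rank ∂_4 = (5 − 4) − 0 = 1, and there is no ∂_4, so H_3 = Z.

As a check, the Euler characteristic is 5 − 10 + 10 − 5 = 0, which agrees with 1 − 0 + 0 − 1 = 0.

Hence the Betti numbers are b_0 = 1, b_1 = 0, b_2 = 0, b_3 = 1.

b_0 = 1, b_1 = 0, b_2 = 0, b_3 = 1.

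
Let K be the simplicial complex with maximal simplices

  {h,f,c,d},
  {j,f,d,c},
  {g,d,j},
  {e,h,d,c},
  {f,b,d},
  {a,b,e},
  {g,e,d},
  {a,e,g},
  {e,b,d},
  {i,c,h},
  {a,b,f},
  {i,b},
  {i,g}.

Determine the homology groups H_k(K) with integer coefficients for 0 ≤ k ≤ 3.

H_0 ≅ Z,  H_1 ≅ Z^2,  H_2 = 0,  H_3 = 0.

Order the vertices as a < b < c < d < e < f < g < h < i < j. Listing each simplex with vertices in this order, K has dimension 3 with simplices:

  0-simplices (10): a, b, c, d, e, f, g, h, i, j
  1-simplices (26): ab, ae, af, ag, bd, be, bf, bi, cd, ce, cf, ch, ci, cj, de, df, dg, dh, dj, eg, eh, fh, fj, gi, gj, hi
  2-simplices (18): abe, abf, aeg, bde, bdf, cde, cdf, cdh, cdj, ceh, cfh, cfj, chi, deg, deh, dfh, dfj, dgj
  3-simplices (3): cdeh, cdfh, cdfj

so the chain groups are C_0 ≅ Z^10, C_1 ≅ Z^26, C_2 ≅ Z^18, C_3 ≅ Z^3.

Boundary ∂_1: C_1 → C_0 sends each edge [p,q] (with p < q) to q − p. For instance
  ∂dj = j − d.
As a 10×26 matrix over Z this has rank 9, with invariant factors (1,1,1,1,1,1,1,1,1).

The boundary map ∂_2: C_2 → C_1 maps a triangle to the signed sum of its edges. For instance
  ∂abf = bf − af + ab,
  ∂deg = eg − dg + de.
This gives a 26×18 integer matrix of rank 15; reducing to Smith normal form yields diagonal entries (1,1,1,1,1,1,1,1,1,1,1,1,1,1,1).

Boundary ∂_3: C_3 → C_2 sends each 3-simplex σ to the alternating sum Σ_i (−1)^i (σ with its i-th vertex removed). For instance
  ∂cdeh = deh − ceh + cdh − cde,
  ∂cdfh = dfh − cfh + cdh − cdf.
As a 18×3 matrix over Z this has rank 3, with invariant factors (1,1,1).

Computing H_k = (kernel of ∂_k) / (image of ∂_{k+1}):

  H_0: rank C_0 − rank ∂_1 = 10 − 9 = 1, and the invariant factors of ∂_1 are all 1, so H_0 = Z.
  H_1: rank ker ∂_1 − rank ∂_2 = (26 − 9) − 15 = 2, and the invariant factors of ∂_2 are all 1, so H_1 = Z^2.
  H_2: rank ker ∂_2 − rank ∂_3 = (18 − 15) − 3 = 0, and the invariant factors of ∂_3 are all 1, so H_2 = 0.
  H_3: rank ker ∂_3 − rank ∂_4 = (3 − 3) − 0 = 0, and there is no ∂_4, so H_3 = 0.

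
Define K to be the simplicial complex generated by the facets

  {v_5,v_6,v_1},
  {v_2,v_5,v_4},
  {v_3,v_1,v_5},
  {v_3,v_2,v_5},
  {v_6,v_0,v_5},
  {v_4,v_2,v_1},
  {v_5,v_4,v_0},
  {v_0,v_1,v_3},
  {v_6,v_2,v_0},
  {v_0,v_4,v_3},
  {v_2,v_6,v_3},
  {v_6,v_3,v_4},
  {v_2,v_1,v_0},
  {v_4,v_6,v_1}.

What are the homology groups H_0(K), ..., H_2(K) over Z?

Fix the vertex order v_0 < v_1 < v_2 < v_3 < v_4 < v_5 < v_6 and write every simplex with vertices in increasing order. Then dim K = 2 and the simplices of K are:

  0-simplices (7): [v_0], [v_1], [v_2], [v_3], [v_4], [v_5], [v_6]
  1-simplices (21): (21 of them)
  2-simplices (14): (14 of them)

so the chain groups are C_0 ≅ Z^7, C_1 ≅ Z^21, C_2 ≅ Z^14.

∂_1: C_1 → C_0 sends each edge [p,q] (with p < q) to q − p. For instance
  ∂[v_2,v_6] = [v_6] − [v_2].
This gives a 7×21 integer matrix of rank 6; reducing to Smith normal form yields diagonal entries (1,1,1,1,1,1).

Boundary ∂_2: C_2 → C_1 acts by ∂[p,q,r] = [q,r] − [p,r] + [p,q]. For instance
  ∂[v_3,v_4,v_6] = [v_4,v_6] − [v_3,v_6] + [v_3,v_4],
  ∂[v_0,v_5,v_6] = [v_5,v_6] − [v_0,v_6] + [v_0,v_5].
This gives a 21×14 integer matrix of rank 13; reducing to Smith normal form yields diagonal entries (1,1,1,1,1,1,1,1,1,1,1,1,1).

From H_k ≅ ker(∂_k) / im(∂_{k+1}) we obtain:

  H_0: rank C_0 − rank ∂_1 = 7 − 6 = 1, and the invariant factors of ∂_1 are all 1, so H_0 = Z.
  H_1: rank ker ∂_1 − rank ∂_2 = (21 − 6) − 13 = 2, and the invariant factors of ∂_2 are all 1, so H_1 = Z^2.
  H_2: rank ker ∂_2 − rank ∂_3 = (14 − 13) − 0 = 1, and there is no ∂_3, so H_2 = Z.

H_0 ≅ Z,  H_1 ≅ Z^2,  H_2 ≅ Z.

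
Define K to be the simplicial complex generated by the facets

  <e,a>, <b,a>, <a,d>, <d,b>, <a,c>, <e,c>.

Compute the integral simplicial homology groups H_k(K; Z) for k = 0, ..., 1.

Order the vertices as a < b < c < d < e. Listing each simplex with vertices in this order, K has dimension 1 with simplices:

  0-simplices (5): a, b, c, d, e
  1-simplices (6): ab, ac, ad, ae, bd, ce

giving chain groups C_0 ≅ Z^5, C_1 ≅ Z^6.

∂_1: C_1 → C_0 maps an edge to its endpoints' difference, ∂[p,q] = q − p. For instance
  ∂ce = e − c.
This gives a 5×6 integer matrix of rank 4; reducing to Smith normal form yields diagonal entries (1,1,1,1).

Computing H_k = (kernel of ∂_k) / (image of ∂_{k+1}):

  H_0: rank C_0 − rank ∂_1 = 5 − 4 = 1, and the invariant factors of ∂_1 are all 1, so H_0 ≅ Z.
  H_1: rank ker ∂_1 − rank ∂_2 = (6 − 4) − 0 = 2, and there is no ∂_2, so H_1 ≅ Z^2.

H_0 = Z,  H_1 = Z^2.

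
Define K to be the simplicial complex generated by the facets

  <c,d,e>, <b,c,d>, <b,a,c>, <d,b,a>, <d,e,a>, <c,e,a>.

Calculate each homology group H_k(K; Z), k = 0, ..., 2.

K has 5 vertices, 9 edges, 6 triangles.
rank ∂_0 = 0, rank ∂_1 = 4 ⇒ b_0 = 5 − 0 − 4 = 1; all invariant factors of ∂_1 are 1 so no torsion. So H_0 = Z.
rank ∂_1 = 4, rank ∂_2 = 5 ⇒ b_1 = 9 − 4 − 5 = 0; all invariant factors of ∂_2 are 1 so no torsion. So H_1 = 0.
rank ∂_2 = 5, rank ∂_3 = 0 ⇒ b_2 = 6 − 5 − 0 = 1. So H_2 = Z.

H_0 = Z,  H_1 = 0,  H_2 = Z.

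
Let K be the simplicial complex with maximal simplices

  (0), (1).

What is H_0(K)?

K has 2 vertices.
rank ∂_0 = 0, rank ∂_1 = 0 ⇒ b_0 = 2 − 0 − 0 = 2. So H_0 = Z^2.

H_0 = Z^2.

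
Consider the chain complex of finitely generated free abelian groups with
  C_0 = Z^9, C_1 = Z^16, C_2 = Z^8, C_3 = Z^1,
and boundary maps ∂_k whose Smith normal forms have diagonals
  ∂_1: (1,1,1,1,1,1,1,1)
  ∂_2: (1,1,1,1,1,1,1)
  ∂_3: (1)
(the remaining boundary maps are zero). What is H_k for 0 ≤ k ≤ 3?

H_0 ≅ Z,  H_1 ≅ Z,  H_2 = 0,  H_3 = 0.

H_0: b_0 = 9 − 0 − 8 = 1; torsion from ∂_1 factors > 1: none. So H_0 ≅ Z.
H_1: b_1 = 16 − 8 − 7 = 1; torsion from ∂_2 factors > 1: none. So H_1 ≅ Z.
H_2: b_2 = 8 − 7 − 1 = 0; torsion from ∂_3 factors > 1: none. So H_2 ≅ 0.
H_3: b_3 = 1 − 1 − 0 = 0; torsion from ∂_4 factors > 1: none. So H_3 ≅ 0.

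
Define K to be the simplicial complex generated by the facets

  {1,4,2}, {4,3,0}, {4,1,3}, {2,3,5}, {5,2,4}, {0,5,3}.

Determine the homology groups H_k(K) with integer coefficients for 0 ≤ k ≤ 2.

H_0 ≅ Z,  H_1 ≅ Z,  H_2 = 0.

Take the total order 0 < 1 < 2 < 3 < 4 < 5 on the vertex set. Then K (dimension 2) consists of the simplices:

  0-simplices (6): [0], [1], [2], [3], [4], [5]
  1-simplices (12): [0,3], [0,4], [0,5], [1,2], [1,3], [1,4], [2,3], [2,4], [2,5], [3,4], [3,5], [4,5]
  2-simplices (6): [0,3,4], [0,3,5], [1,2,4], [1,3,4], [2,3,5], [2,4,5]

so the chain groups are C_0 ≅ Z^6, C_1 ≅ Z^12, C_2 ≅ Z^6.

∂_1: C_1 → C_0 sends each edge [p,q] (with p < q) to q − p. For instance
  ∂[0,3] = [3] − [0].
This gives a 6×12 integer matrix of rank 5; reducing to Smith normal form yields diagonal entries (1,1,1,1,1).

∂_2: C_2 → C_1 sends each 2-simplex [p,q,r] to [q,r] − [p,r] + [p,q]. For instance
  ∂[2,4,5] = [4,5] − [2,5] + [2,4],
  ∂[1,2,4] = [2,4] − [1,4] + [1,2].
This gives a 12×6 integer matrix of rank 6; reducing to Smith normal form yields diagonal entries (1,1,1,1,1,1).

Reading off H_k = ker ∂_k / im ∂_{k+1}:

  H_0: rank C_0 − rank ∂_1 = 6 − 5 = 1, and the invariant factors of ∂_1 are all 1, so H_0 ≅ Z.
  H_1: rank ker ∂_1 − rank ∂_2 = (12 − 5) − 6 = 1, and the invariant factors of ∂_2 are all 1, so H_1 ≅ Z.
  H_2: rank ker ∂_2 − rank ∂_3 = (6 − 6) − 0 = 0, and there is no ∂_3, so H_2 ≅ 0.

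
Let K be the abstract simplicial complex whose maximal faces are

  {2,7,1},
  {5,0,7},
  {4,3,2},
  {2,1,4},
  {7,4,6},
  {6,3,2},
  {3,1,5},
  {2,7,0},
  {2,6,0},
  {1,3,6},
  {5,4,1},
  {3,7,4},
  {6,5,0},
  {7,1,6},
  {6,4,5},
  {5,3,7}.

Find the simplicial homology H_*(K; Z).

H_0 ≅ Z,  H_1 ≅ Z^2,  H_2 ≅ Z.

Fix the vertex order 0 < 1 < 2 < 3 < 4 < 5 < 6 < 7 and write every simplex with vertices in increasing order. Then dim K = 2 and the simplices of K are:

  0-simplices (8): [0], [1], [2], [3], [4], [5], [6], [7]
  1-simplices (24): (24 of them)
  2-simplices (16): [0,2,6], [0,2,7], [0,5,6], [0,5,7], [1,2,4], [1,2,7], [1,3,5], [1,3,6], [1,4,5], [1,6,7], [2,3,4], [2,3,6], [3,4,7], [3,5,7], [4,5,6], [4,6,7]

so the chain groups are C_0 ≅ Z^8, C_1 ≅ Z^24, C_2 ≅ Z^16.

∂_1: C_1 → C_0 sends each edge [p,q] (with p < q) to q − p. For instance
  ∂[1,4] = [4] − [1].
The resulting 8×24 matrix has rank 7, and its Smith normal form has invariant factors (1,1,1,1,1,1,1).

The boundary map ∂_2: C_2 → C_1 acts by ∂[p,q,r] = [q,r] − [p,r] + [p,q]. For instance
  ∂[1,4,5] = [4,5] − [1,5] + [1,4],
  ∂[0,5,6] = [5,6] − [0,6] + [0,5].
The resulting 24×16 matrix has rank 15, and its Smith normal form has invariant factors (1,1,1,1,1,1,1,1,1,1,1,1,1,1,1).

From H_k ≅ ker(∂_k) / im(∂_{k+1}) we obtain:

  H_0: rank C_0 − rank ∂_1 = 8 − 7 = 1, and the invariant factors of ∂_1 are all 1, so H_0 = Z.
  H_1: rank ker ∂_1 − rank ∂_2 = (24 − 7) − 15 = 2, and the invariant factors of ∂_2 are all 1, so H_1 = Z^2.
  H_2: rank ker ∂_2 − rank ∂_3 = (16 − 15) − 0 = 1, and there is no ∂_3, so H_2 = Z.

As a check, the Euler characteristic is 8 − 24 + 16 = 0, which agrees with 1 − 2 + 1 = 0.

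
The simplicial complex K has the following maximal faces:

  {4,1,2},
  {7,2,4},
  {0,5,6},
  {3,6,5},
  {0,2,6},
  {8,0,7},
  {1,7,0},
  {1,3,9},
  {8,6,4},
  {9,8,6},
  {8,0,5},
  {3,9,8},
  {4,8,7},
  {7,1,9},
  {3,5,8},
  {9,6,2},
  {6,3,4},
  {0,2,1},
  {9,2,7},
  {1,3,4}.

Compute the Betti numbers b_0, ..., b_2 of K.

Take the total order 0 < 1 < 2 < 3 < 4 < 5 < 6 < 7 < 8 < 9 on the vertex set. Then K (dimension 2) consists of the simplices:

  0-simplices (10): [0], [1], [2], [3], [4], [5], [6], [7], [8], [9]
  1-simplices (30): (30 of them)
  2-simplices (20): (20 of them)

so the chain groups are C_0 ≅ Z^10, C_1 ≅ Z^30, C_2 ≅ Z^20.

The boundary map ∂_1: C_1 → C_0 is given by ∂[p,q] = [q] − [p]. For instance
  ∂[2,6] = [6] − [2].
The 10×30 boundary matrix has rank 9 and Smith normal form diag(1,1,1,1,1,1,1,1,1).

∂_2: C_2 → C_1 acts by ∂[p,q,r] = [q,r] − [p,r] + [p,q]. For instance
  ∂[6,8,9] = [8,9] − [6,9] + [6,8],
  ∂[4,6,8] = [6,8] − [4,8] + [4,6].
The 30×20 boundary matrix has rank 20 and Smith normal form diag(1,1,1,1,1,1,1,1,1,1,1,1,1,1,1,1,1,1,1,2).

Now H_k = ker ∂_k / im ∂_{k+1}, so:

  H_0: rank C_0 − rank ∂_1 = 10 − 9 = 1, and the invariant factors of ∂_1 are all 1, so H_0 ≅ Z.
  H_1: rank ker ∂_1 − rank ∂_2 = (30 − 9) − 20 = 1, and ∂_2 has invariant factor 2 > 1, so H_1 ≅ Z ⊕ Z/2Z.
  H_2: rank ker ∂_2 − rank ∂_3 = (20 − 20) − 0 = 0, and there is no ∂_3, so H_2 ≅ 0.

As a check, the Euler characteristic is 10 − 30 + 20 = 0, which agrees with 1 − 1 + 0 = 0.

Hence the Betti numbers are b_0 = 1, b_1 = 1, b_2 = 0.

b_0 = 1, b_1 = 1, b_2 = 0.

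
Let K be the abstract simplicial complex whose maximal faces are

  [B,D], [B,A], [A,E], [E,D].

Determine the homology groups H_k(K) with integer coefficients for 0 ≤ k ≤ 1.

K has 4 vertices, 4 edges.
rank ∂_0 = 0, rank ∂_1 = 3 ⇒ b_0 = 4 − 0 − 3 = 1; all invariant factors of ∂_1 are 1 so no torsion. So H_0 = Z.
rank ∂_1 = 3, rank ∂_2 = 0 ⇒ b_1 = 4 − 3 − 0 = 1. So H_1 = Z.

H_0 = Z,  H_1 = Z.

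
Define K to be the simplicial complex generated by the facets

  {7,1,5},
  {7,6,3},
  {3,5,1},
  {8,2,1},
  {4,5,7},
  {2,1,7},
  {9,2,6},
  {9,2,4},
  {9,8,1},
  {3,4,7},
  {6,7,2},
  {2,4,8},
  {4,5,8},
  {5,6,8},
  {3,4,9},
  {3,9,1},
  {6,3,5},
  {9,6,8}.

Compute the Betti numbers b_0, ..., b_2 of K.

K has 9 vertices, 27 edges, 18 triangles.
rank ∂_0 = 0, rank ∂_1 = 8 ⇒ b_0 = 9 − 0 − 8 = 1; all invariant factors of ∂_1 are 1 so no torsion. So H_0 ≅ Z.
rank ∂_1 = 8, rank ∂_2 = 18 ⇒ b_1 = 27 − 8 − 18 = 1; ∂_2 has invariant factor(s) [2] giving torsion. So H_1 ≅ Z ⊕ Z/2.
rank ∂_2 = 18, rank ∂_3 = 0 ⇒ b_2 = 18 − 18 − 0 = 0. So H_2 ≅ 0.

b_0 = 1, b_1 = 1, b_2 = 0.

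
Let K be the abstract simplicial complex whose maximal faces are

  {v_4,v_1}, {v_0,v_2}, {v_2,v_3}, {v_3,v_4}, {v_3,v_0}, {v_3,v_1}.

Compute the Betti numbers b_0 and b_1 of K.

b_0 = 1, b_1 = 2.

Take the total order v_0 < v_1 < v_2 < v_3 < v_4 on the vertex set. Then K (dimension 1) consists of the simplices:

  0-simplices (5): [v_0], [v_1], [v_2], [v_3], [v_4]
  1-simplices (6): [v_0,v_2], [v_0,v_3], [v_1,v_3], [v_1,v_4], [v_2,v_3], [v_3,v_4]

Hence C_0 ≅ Z^5, C_1 ≅ Z^6.

∂_1: C_1 → C_0 maps an edge to its endpoints' difference, ∂[p,q] = q − p. For instance
  ∂[v_2,v_3] = [v_3] − [v_2].
The 5×6 boundary matrix has rank 4 and Smith normal form diag(1,1,1,1).

Now H_k = ker ∂_k / im ∂_{k+1}, so:

  H_0: rank C_0 − rank ∂_1 = 5 − 4 = 1, and the invariant factors of ∂_1 are all 1, so H_0 = Z.
  H_1: rank ker ∂_1 − rank ∂_2 = (6 − 4) − 0 = 2, and there is no ∂_2, so H_1 = Z^2.

Hence the Betti numbers are b_0 = 1, b_1 = 2.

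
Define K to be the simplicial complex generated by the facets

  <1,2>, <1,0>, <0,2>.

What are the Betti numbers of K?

b_0 = 1, b_1 = 1.

Fix the vertex order 0 < 1 < 2 and write every simplex with vertices in increasing order. Then dim K = 1 and the simplices of K are:

  0-simplices (3): [0], [1], [2]
  1-simplices (3): [0,1], [0,2], [1,2]

so the chain groups are C_0 ≅ Z^3, C_1 ≅ Z^3.

∂_1: C_1 → C_0 sends each edge [p,q] (with p < q) to q − p. For instance
  ∂[0,1] = [1] − [0].
As a 3×3 matrix over Z this has rank 2, with invariant factors (1,1).

Now H_k = ker ∂_k / im ∂_{k+1}, so:

  H_0: rank C_0 − rank ∂_1 = 3 − 2 = 1, and the invariant factors of ∂_1 are all 1, so H_0 ≅ Z.
  H_1: rank ker ∂_1 − rank ∂_2 = (3 − 2) − 0 = 1, and there is no ∂_2, so H_1 ≅ Z.

Hence the Betti numbers are b_0 = 1, b_1 = 1.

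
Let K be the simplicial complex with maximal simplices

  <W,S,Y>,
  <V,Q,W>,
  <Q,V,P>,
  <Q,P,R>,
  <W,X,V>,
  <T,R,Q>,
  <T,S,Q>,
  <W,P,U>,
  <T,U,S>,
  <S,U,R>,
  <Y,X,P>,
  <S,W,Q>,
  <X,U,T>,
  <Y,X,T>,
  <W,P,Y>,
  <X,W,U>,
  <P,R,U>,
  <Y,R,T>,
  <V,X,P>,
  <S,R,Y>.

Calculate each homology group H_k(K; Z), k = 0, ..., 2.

H_0 ≅ Z,  H_1 ≅ Z ⊕ Z/2,  H_2 = 0.

Order the vertices as P < Q < R < S < T < U < V < W < X < Y. Listing each simplex with vertices in this order, K has dimension 2 with simplices:

  0-simplices (10): P, Q, R, S, T, U, V, W, X, Y
  1-simplices (30): PQ, PR, PU, PV, PW, PX, PY, QR, QS, QT, QV, QW, RS, RT, RU, RY, ST, SU, SW, SY, TU, TX, TY, UW, UX, VW, VX, WX, WY, XY
  2-simplices (20): PQR, PQV, PRU, PUW, PVX, PWY, PXY, QRT, QST, QSW, QVW, RSU, RSY, RTY, STU, SWY, TUX, TXY, UWX, VWX

giving chain groups C_0 ≅ Z^10, C_1 ≅ Z^30, C_2 ≅ Z^20.

The boundary map ∂_1: C_1 → C_0 sends each edge [p,q] (with p < q) to q − p. For instance
  ∂SW = W − S.
The resulting 10×30 matrix has rank 9, and its Smith normal form has invariant factors (1,1,1,1,1,1,1,1,1).

The boundary map ∂_2: C_2 → C_1 maps a triangle to the signed sum of its edges. For instance
  ∂QST = ST − QT + QS,
  ∂QSW = SW − QW + QS.
As a 30×20 matrix over Z this has rank 20, with invariant factors (1,1,1,1,1,1,1,1,1,1,1,1,1,1,1,1,1,1,1,2).

Reading off H_k = ker ∂_k / im ∂_{k+1}:

  H_0: rank C_0 − rank ∂_1 = 10 − 9 = 1, and the invariant factors of ∂_1 are all 1, so H_0 = Z.
  H_1: rank ker ∂_1 − rank ∂_2 = (30 − 9) − 20 = 1, and ∂_2 has invariant factor 2 > 1, so H_1 = Z ⊕ Z/2.
  H_2: rank ker ∂_2 − rank ∂_3 = (20 − 20) − 0 = 0, and there is no ∂_3, so H_2 = 0.

As a check, the Euler characteristic is 10 − 30 + 20 = 0, which agrees with 1 − 1 + 0 = 0.
(K is a triangulation of the Klein bottle.)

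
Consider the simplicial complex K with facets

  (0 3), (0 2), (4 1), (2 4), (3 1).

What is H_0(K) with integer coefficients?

H_0 ≅ Z.

Order the vertices as 0 < 1 < 2 < 3 < 4. Listing each simplex with vertices in this order, K has dimension 1 with simplices:

  0-simplices (5): [0], [1], [2], [3], [4]
  1-simplices (5): [0,2], [0,3], [1,3], [1,4], [2,4]

so the chain groups are C_0 ≅ Z^5, C_1 ≅ Z^5.

Boundary ∂_1: C_1 → C_0 sends each edge [p,q] (with p < q) to q − p. For instance
  ∂[1,3] = [3] − [1].
As a 5×5 matrix over Z this has rank 4, with invariant factors (1,1,1,1).

Reading off H_k = ker ∂_k / im ∂_{k+1}:

  H_0: rank C_0 − rank ∂_1 = 5 − 4 = 1, and the invariant factors of ∂_1 are all 1, so H_0 ≅ Z.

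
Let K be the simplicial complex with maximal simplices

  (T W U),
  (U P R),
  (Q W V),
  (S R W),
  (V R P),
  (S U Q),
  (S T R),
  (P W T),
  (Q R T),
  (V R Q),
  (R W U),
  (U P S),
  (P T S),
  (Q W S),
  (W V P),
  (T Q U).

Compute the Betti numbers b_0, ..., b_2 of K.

b_0 = 1, b_1 = 2, b_2 = 1.

K has 8 vertices, 24 edges, 16 triangles.
rank ∂_0 = 0, rank ∂_1 = 7 ⇒ b_0 = 8 − 0 − 7 = 1; all invariant factors of ∂_1 are 1 so no torsion. So H_0 ≅ Z.
rank ∂_1 = 7, rank ∂_2 = 15 ⇒ b_1 = 24 − 7 − 15 = 2; all invariant factors of ∂_2 are 1 so no torsion. So H_1 ≅ Z^2.
rank ∂_2 = 15, rank ∂_3 = 0 ⇒ b_2 = 16 − 15 − 0 = 1. So H_2 ≅ Z.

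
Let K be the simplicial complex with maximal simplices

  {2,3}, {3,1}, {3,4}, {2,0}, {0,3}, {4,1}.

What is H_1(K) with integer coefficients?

H_1 ≅ Z^2.

Order the vertices as 0 < 1 < 2 < 3 < 4. Listing each simplex with vertices in this order, K has dimension 1 with simplices:

  0-simplices (5): [0], [1], [2], [3], [4]
  1-simplices (6): [0,2], [0,3], [1,3], [1,4], [2,3], [3,4]

giving chain groups C_0 ≅ Z^5, C_1 ≅ Z^6.

Boundary ∂_1: C_1 → C_0 sends each edge [p,q] (with p < q) to q − p. For instance
  ∂[0,3] = [3] − [0].
The resulting 5×6 matrix has rank 4, and its Smith normal form has invariant factors (1,1,1,1).

From H_k ≅ ker(∂_k) / im(∂_{k+1}) we obtain:

  H_1: rank ker ∂_1 − rank ∂_2 = (6 − 4) − 0 = 2, and there is no ∂_2, so H_1 = Z^2.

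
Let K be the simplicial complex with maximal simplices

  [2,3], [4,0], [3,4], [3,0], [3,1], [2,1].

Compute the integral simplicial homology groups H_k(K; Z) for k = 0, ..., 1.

Order the vertices as 0 < 1 < 2 < 3 < 4. Listing each simplex with vertices in this order, K has dimension 1 with simplices:

  0-simplices (5): [0], [1], [2], [3], [4]
  1-simplices (6): [0,3], [0,4], [1,2], [1,3], [2,3], [3,4]

so the chain groups are C_0 ≅ Z^5, C_1 ≅ Z^6.

Boundary ∂_1: C_1 → C_0 maps an edge to its endpoints' difference, ∂[p,q] = q − p.
The resulting 5×6 matrix has rank 4, and its Smith normal form has invariant factors (1,1,1,1).

Now H_k = ker ∂_k / im ∂_{k+1}, so:

  H_0: rank C_0 − rank ∂_1 = 5 − 4 = 1, and the invariant factors of ∂_1 are all 1, so H_0 ≅ Z.
  H_1: rank ker ∂_1 − rank ∂_2 = (6 − 4) − 0 = 2, and there is no ∂_2, so H_1 ≅ Z^2.

H_0 ≅ Z,  H_1 ≅ Z^2.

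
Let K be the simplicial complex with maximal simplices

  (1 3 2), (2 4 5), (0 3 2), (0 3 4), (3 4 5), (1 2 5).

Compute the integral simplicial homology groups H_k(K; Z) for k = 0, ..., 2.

Take the total order 0 < 1 < 2 < 3 < 4 < 5 on the vertex set. Then K (dimension 2) consists of the simplices:

  0-simplices (6): [0], [1], [2], [3], [4], [5]
  1-simplices (12): [0,2], [0,3], [0,4], [1,2], [1,3], [1,5], [2,3], [2,4], [2,5], [3,4], [3,5], [4,5]
  2-simplices (6): [0,2,3], [0,3,4], [1,2,3], [1,2,5], [2,4,5], [3,4,5]

giving chain groups C_0 ≅ Z^6, C_1 ≅ Z^12, C_2 ≅ Z^6.

∂_1: C_1 → C_0 is given by ∂[p,q] = [q] − [p]. For instance
  ∂[3,4] = [4] − [3].
This gives a 6×12 integer matrix of rank 5; reducing to Smith normal form yields diagonal entries (1,1,1,1,1).

Boundary ∂_2: C_2 → C_1 maps a triangle to the signed sum of its edges. For instance
  ∂[3,4,5] = [4,5] − [3,5] + [3,4],
  ∂[0,3,4] = [3,4] − [0,4] + [0,3].
The 12×6 boundary matrix has rank 6 and Smith normal form diag(1,1,1,1,1,1).

Reading off H_k = ker ∂_k / im ∂_{k+1}:

  H_0: rank C_0 − rank ∂_1 = 6 − 5 = 1, and the invariant factors of ∂_1 are all 1, so H_0 = Z.
  H_1: rank ker ∂_1 − rank ∂_2 = (12 − 5) − 6 = 1, and the invariant factors of ∂_2 are all 1, so H_1 = Z.
  H_2: rank ker ∂_2 − rank ∂_3 = (6 − 6) − 0 = 0, and there is no ∂_3, so H_2 = 0.

(K is a triangulation of the cylinder S^1 x I.)

H_0 = Z,  H_1 = Z,  H_2 = 0.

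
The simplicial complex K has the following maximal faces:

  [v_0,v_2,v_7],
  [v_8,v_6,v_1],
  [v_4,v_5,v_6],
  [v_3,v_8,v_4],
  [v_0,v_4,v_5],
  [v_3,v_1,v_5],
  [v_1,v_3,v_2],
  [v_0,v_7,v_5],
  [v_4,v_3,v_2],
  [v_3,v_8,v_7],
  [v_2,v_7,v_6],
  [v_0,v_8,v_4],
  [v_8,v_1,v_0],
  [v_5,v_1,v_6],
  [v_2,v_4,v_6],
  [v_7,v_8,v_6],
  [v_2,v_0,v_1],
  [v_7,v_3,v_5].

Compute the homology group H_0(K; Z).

H_0 = Z.

Fix the vertex order v_0 < v_1 < v_2 < v_3 < v_4 < v_5 < v_6 < v_7 < v_8 and write every simplex with vertices in increasing order. Then dim K = 2 and the simplices of K are:

  0-simplices (9): [v_0], [v_1], [v_2], [v_3], [v_4], [v_5], [v_6], [v_7], [v_8]
  1-simplices (27): (27 of them)
  2-simplices (18): (18 of them)

so the chain groups are C_0 ≅ Z^9, C_1 ≅ Z^27, C_2 ≅ Z^18.

Boundary ∂_1: C_1 → C_0 is given by ∂[p,q] = [q] − [p]. For instance
  ∂[v_1,v_8] = [v_8] − [v_1].
This gives a 9×27 integer matrix of rank 8; reducing to Smith normal form yields diagonal entries (1,1,1,1,1,1,1,1).

The boundary map ∂_2: C_2 → C_1 sends each 2-simplex [p,q,r] to [q,r] − [p,r] + [p,q]. For instance
  ∂[v_0,v_4,v_5] = [v_4,v_5] − [v_0,v_5] + [v_0,v_4],
  ∂[v_1,v_6,v_8] = [v_6,v_8] − [v_1,v_8] + [v_1,v_6].
This gives a 27×18 integer matrix of rank 17; reducing to Smith normal form yields diagonal entries (1,1,1,1,1,1,1,1,1,1,1,1,1,1,1,1,1).

Now H_k = ker ∂_k / im ∂_{k+1}, so:

  H_0: rank C_0 − rank ∂_1 = 9 − 8 = 1, and the invariant factors of ∂_1 are all 1, so H_0 = Z.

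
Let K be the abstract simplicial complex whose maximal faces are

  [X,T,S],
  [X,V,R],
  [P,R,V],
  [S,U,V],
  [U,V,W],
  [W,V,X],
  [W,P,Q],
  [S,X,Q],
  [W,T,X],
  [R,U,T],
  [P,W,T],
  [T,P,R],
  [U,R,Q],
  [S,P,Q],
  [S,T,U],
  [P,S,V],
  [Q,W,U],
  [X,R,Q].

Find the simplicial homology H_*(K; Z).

K has 9 vertices, 27 edges, 18 triangles.
rank ∂_0 = 0, rank ∂_1 = 8 ⇒ b_0 = 9 − 0 − 8 = 1; all invariant factors of ∂_1 are 1 so no torsion. So H_0 ≅ Z.
rank ∂_1 = 8, rank ∂_2 = 17 ⇒ b_1 = 27 − 8 − 17 = 2; all invariant factors of ∂_2 are 1 so no torsion. So H_1 ≅ Z^2.
rank ∂_2 = 17, rank ∂_3 = 0 ⇒ b_2 = 18 − 17 − 0 = 1. So H_2 ≅ Z.

H_0 = Z,  H_1 = Z^2,  H_2 = Z.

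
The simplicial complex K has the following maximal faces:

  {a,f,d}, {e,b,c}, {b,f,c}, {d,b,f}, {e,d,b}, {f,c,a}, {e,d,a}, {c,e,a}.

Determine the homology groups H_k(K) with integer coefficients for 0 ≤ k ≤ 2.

H_0 ≅ Z,  H_1 = 0,  H_2 ≅ Z.

Fix the vertex order a < b < c < d < e < f and write every simplex with vertices in increasing order. Then dim K = 2 and the simplices of K are:

  0-simplices (6): a, b, c, d, e, f
  1-simplices (12): ac, ad, ae, af, bc, bd, be, bf, ce, cf, de, df
  2-simplices (8): ace, acf, ade, adf, bce, bcf, bde, bdf

so the chain groups are C_0 ≅ Z^6, C_1 ≅ Z^12, C_2 ≅ Z^8.

Boundary ∂_1: C_1 → C_0 sends each edge [p,q] (with p < q) to q − p. For instance
  ∂de = e − d.
The 6×12 boundary matrix has rank 5 and Smith normal form diag(1,1,1,1,1).

∂_2: C_2 → C_1 sends each 2-simplex [p,q,r] to [q,r] − [p,r] + [p,q]. For instance
  ∂ade = de − ae + ad,
  ∂ace = ce − ae + ac.
The resulting 12×8 matrix has rank 7, and its Smith normal form has invariant factors (1,1,1,1,1,1,1).

From H_k ≅ ker(∂_k) / im(∂_{k+1}) we obtain:

  H_0: rank C_0 − rank ∂_1 = 6 − 5 = 1, and the invariant factors of ∂_1 are all 1, so H_0 = Z.
  H_1: rank ker ∂_1 − rank ∂_2 = (12 − 5) − 7 = 0, and the invariant factors of ∂_2 are all 1, so H_1 = 0.
  H_2: rank ker ∂_2 − rank ∂_3 = (8 − 7) − 0 = 1, and there is no ∂_3, so H_2 = Z.

(K is a triangulation of the 2-sphere S^2.)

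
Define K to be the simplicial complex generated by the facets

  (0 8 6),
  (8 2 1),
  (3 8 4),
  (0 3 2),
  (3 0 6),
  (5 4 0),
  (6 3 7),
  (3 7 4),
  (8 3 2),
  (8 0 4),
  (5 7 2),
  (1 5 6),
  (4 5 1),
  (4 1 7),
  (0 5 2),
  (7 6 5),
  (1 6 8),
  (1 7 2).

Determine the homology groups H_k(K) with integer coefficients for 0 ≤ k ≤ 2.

We work with the vertex ordering 0 < 1 < 2 < 3 < 4 < 5 < 6 < 7 < 8. The simplices of K, each written with vertices in increasing order, are:

  0-simplices (9): [0], [1], [2], [3], [4], [5], [6], [7], [8]
  1-simplices (27): (27 of them)
  2-simplices (18): [0,2,3], [0,2,5], [0,3,6], [0,4,5], [0,4,8], [0,6,8], [1,2,7], [1,2,8], [1,4,5], [1,4,7], [1,5,6], [1,6,8], [2,3,8], [2,5,7], [3,4,7], [3,4,8], [3,6,7], [5,6,7]

Hence C_0 ≅ Z^9, C_1 ≅ Z^27, C_2 ≅ Z^18.

∂_1: C_1 → C_0 maps an edge to its endpoints' difference, ∂[p,q] = q − p. For instance
  ∂[1,5] = [5] − [1].
This gives a 9×27 integer matrix of rank 8; reducing to Smith normal form yields diagonal entries (1,1,1,1,1,1,1,1).

The boundary map ∂_2: C_2 → C_1 maps a triangle to the signed sum of its edges. For instance
  ∂[1,4,5] = [4,5] − [1,5] + [1,4],
  ∂[1,6,8] = [6,8] − [1,8] + [1,6].
The resulting 27×18 matrix has rank 18, and its Smith normal form has invariant factors (1,1,1,1,1,1,1,1,1,1,1,1,1,1,1,1,1,2).

Now H_k = ker ∂_k / im ∂_{k+1}, so:

  H_0: rank C_0 − rank ∂_1 = 9 − 8 = 1, and the invariant factors of ∂_1 are all 1, so H_0 ≅ Z.
  H_1: rank ker ∂_1 − rank ∂_2 = (27 − 8) − 18 = 1, and ∂_2 has invariant factor 2 > 1, so H_1 ≅ Z ⊕ Z/2.
  H_2: rank ker ∂_2 − rank ∂_3 = (18 − 18) − 0 = 0, and there is no ∂_3, so H_2 ≅ 0.

H_0 = Z,  H_1 = Z ⊕ Z/2,  H_2 = 0.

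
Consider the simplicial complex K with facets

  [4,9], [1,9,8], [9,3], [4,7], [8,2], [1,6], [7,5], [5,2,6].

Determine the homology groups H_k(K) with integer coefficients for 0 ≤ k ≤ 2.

H_0 ≅ Z,  H_1 ≅ Z^2,  H_2 = 0.

Order the vertices as 1 < 2 < 3 < 4 < 5 < 6 < 7 < 8 < 9. Listing each simplex with vertices in this order, K has dimension 2 with simplices:

  0-simplices (9): [1], [2], [3], [4], [5], [6], [7], [8], [9]
  1-simplices (12): [1,6], [1,8], [1,9], [2,5], [2,6], [2,8], [3,9], [4,7], [4,9], [5,6], [5,7], [8,9]
  2-simplices (2): [1,8,9], [2,5,6]

Hence C_0 ≅ Z^9, C_1 ≅ Z^12, C_2 ≅ Z^2.

The boundary map ∂_1: C_1 → C_0 maps an edge to its endpoints' difference, ∂[p,q] = q − p.
As a 9×12 matrix over Z this has rank 8, with invariant factors (1,1,1,1,1,1,1,1).

∂_2: C_2 → C_1 acts by ∂[p,q,r] = [q,r] − [p,r] + [p,q]. For instance
  ∂[2,5,6] = [5,6] − [2,6] + [2,5],
  ∂[1,8,9] = [8,9] − [1,9] + [1,8].
As a 12×2 matrix over Z this has rank 2, with invariant factors (1,1).

Computing H_k = (kernel of ∂_k) / (image of ∂_{k+1}):

  H_0: rank C_0 − rank ∂_1 = 9 − 8 = 1, and the invariant factors of ∂_1 are all 1, so H_0 = Z.
  H_1: rank ker ∂_1 − rank ∂_2 = (12 − 8) − 2 = 2, and the invariant factors of ∂_2 are all 1, so H_1 = Z^2.
  H_2: rank ker ∂_2 − rank ∂_3 = (2 − 2) − 0 = 0, and there is no ∂_3, so H_2 = 0.

As a check, the Euler characteristic is 9 − 12 + 2 = -1, which agrees with 1 − 2 + 0 = -1.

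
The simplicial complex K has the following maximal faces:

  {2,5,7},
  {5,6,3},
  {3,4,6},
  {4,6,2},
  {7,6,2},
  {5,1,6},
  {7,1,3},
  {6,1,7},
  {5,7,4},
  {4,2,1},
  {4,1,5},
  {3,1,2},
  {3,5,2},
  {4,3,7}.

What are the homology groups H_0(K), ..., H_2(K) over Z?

H_0 = Z,  H_1 = Z^2,  H_2 = Z.

Take the total order 1 < 2 < 3 < 4 < 5 < 6 < 7 on the vertex set. Then K (dimension 2) consists of the simplices:

  0-simplices (7): [1], [2], [3], [4], [5], [6], [7]
  1-simplices (21): [1,2], [1,3], [1,4], [1,5], [1,6], [1,7], [2,3], [2,4], [2,5], [2,6], [2,7], [3,4], [3,5], [3,6], [3,7], [4,5], [4,6], [4,7], [5,6], [5,7], [6,7]
  2-simplices (14): [1,2,3], [1,2,4], [1,3,7], [1,4,5], [1,5,6], [1,6,7], [2,3,5], [2,4,6], [2,5,7], [2,6,7], [3,4,6], [3,4,7], [3,5,6], [4,5,7]

giving chain groups C_0 ≅ Z^7, C_1 ≅ Z^21, C_2 ≅ Z^14.

Boundary ∂_1: C_1 → C_0 maps an edge to its endpoints' difference, ∂[p,q] = q − p.
The 7×21 boundary matrix has rank 6 and Smith normal form diag(1,1,1,1,1,1).

∂_2: C_2 → C_1 maps a triangle to the signed sum of its edges. For instance
  ∂[1,2,4] = [2,4] − [1,4] + [1,2],
  ∂[1,4,5] = [4,5] − [1,5] + [1,4].
The 21×14 boundary matrix has rank 13 and Smith normal form diag(1,1,1,1,1,1,1,1,1,1,1,1,1).

Reading off H_k = ker ∂_k / im ∂_{k+1}:

  H_0: rank C_0 − rank ∂_1 = 7 − 6 = 1, and the invariant factors of ∂_1 are all 1, so H_0 ≅ Z.
  H_1: rank ker ∂_1 − rank ∂_2 = (21 − 6) − 13 = 2, and the invariant factors of ∂_2 are all 1, so H_1 ≅ Z^2.
  H_2: rank ker ∂_2 − rank ∂_3 = (14 − 13) − 0 = 1, and there is no ∂_3, so H_2 ≅ Z.

As a check, the Euler characteristic is 7 − 21 + 14 = 0, which agrees with 1 − 2 + 1 = 0.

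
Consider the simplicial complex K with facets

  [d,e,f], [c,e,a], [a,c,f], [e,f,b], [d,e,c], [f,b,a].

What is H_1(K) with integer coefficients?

We work with the vertex ordering a < b < c < d < e < f. The simplices of K, each written with vertices in increasing order, are:

  0-simplices (6): a, b, c, d, e, f
  1-simplices (12): ab, ac, ae, af, be, bf, cd, ce, cf, de, df, ef
  2-simplices (6): abf, ace, acf, bef, cde, def

so the chain groups are C_0 ≅ Z^6, C_1 ≅ Z^12, C_2 ≅ Z^6.

Boundary ∂_1: C_1 → C_0 maps an edge to its endpoints' difference, ∂[p,q] = q − p. For instance
  ∂af = f − a.
This gives a 6×12 integer matrix of rank 5; reducing to Smith normal form yields diagonal entries (1,1,1,1,1).

The boundary map ∂_2: C_2 → C_1 sends each 2-simplex [p,q,r] to [q,r] − [p,r] + [p,q]. For instance
  ∂acf = cf − af + ac,
  ∂bef = ef − bf + be.
The resulting 12×6 matrix has rank 6, and its Smith normal form has invariant factors (1,1,1,1,1,1).

Computing H_k = (kernel of ∂_k) / (image of ∂_{k+1}):

  H_1: rank ker ∂_1 − rank ∂_2 = (12 − 5) − 6 = 1, and the invariant factors of ∂_2 are all 1, so H_1 ≅ Z.

H_1 ≅ Z.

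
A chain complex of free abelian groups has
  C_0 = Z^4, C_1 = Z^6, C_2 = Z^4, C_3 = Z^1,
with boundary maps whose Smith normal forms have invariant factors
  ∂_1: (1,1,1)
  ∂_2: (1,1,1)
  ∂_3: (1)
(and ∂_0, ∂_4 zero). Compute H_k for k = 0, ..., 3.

H_0 ≅ Z,  H_1 = 0,  H_2 = 0,  H_3 = 0.

H_0: b_0 = 4 − 0 − 3 = 1; torsion from ∂_1 factors > 1: none. So H_0 ≅ Z.
H_1: b_1 = 6 − 3 − 3 = 0; torsion from ∂_2 factors > 1: none. So H_1 ≅ 0.
H_2: b_2 = 4 − 3 − 1 = 0; torsion from ∂_3 factors > 1: none. So H_2 ≅ 0.
H_3: b_3 = 1 − 1 − 0 = 0; torsion from ∂_4 factors > 1: none. So H_3 ≅ 0.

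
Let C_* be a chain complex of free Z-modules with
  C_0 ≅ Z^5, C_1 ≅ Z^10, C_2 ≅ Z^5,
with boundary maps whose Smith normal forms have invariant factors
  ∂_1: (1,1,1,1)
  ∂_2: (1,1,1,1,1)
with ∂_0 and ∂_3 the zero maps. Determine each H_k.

H_0 = Z,  H_1 = Z,  H_2 = 0.

H_0: b_0 = 5 − 0 − 4 = 1; torsion from ∂_1 factors > 1: none. So H_0 = Z.
H_1: b_1 = 10 − 4 − 5 = 1; torsion from ∂_2 factors > 1: none. So H_1 = Z.
H_2: b_2 = 5 − 5 − 0 = 0; torsion from ∂_3 factors > 1: none. So H_2 = 0.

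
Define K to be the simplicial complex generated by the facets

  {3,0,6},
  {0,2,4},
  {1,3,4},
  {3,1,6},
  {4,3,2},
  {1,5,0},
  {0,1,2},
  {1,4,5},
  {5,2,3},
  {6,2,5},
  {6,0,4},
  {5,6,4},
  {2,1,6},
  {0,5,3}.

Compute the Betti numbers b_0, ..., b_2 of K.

b_0 = 1, b_1 = 2, b_2 = 1.

Order the vertices as 0 < 1 < 2 < 3 < 4 < 5 < 6. Listing each simplex with vertices in this order, K has dimension 2 with simplices:

  0-simplices (7): [0], [1], [2], [3], [4], [5], [6]
  1-simplices (21): [0,1], [0,2], [0,3], [0,4], [0,5], [0,6], [1,2], [1,3], [1,4], [1,5], [1,6], [2,3], [2,4], [2,5], [2,6], [3,4], [3,5], [3,6], [4,5], [4,6], [5,6]
  2-simplices (14): [0,1,2], [0,1,5], [0,2,4], [0,3,5], [0,3,6], [0,4,6], [1,2,6], [1,3,4], [1,3,6], [1,4,5], [2,3,4], [2,3,5], [2,5,6], [4,5,6]

so the chain groups are C_0 ≅ Z^7, C_1 ≅ Z^21, C_2 ≅ Z^14.

Boundary ∂_1: C_1 → C_0 is given by ∂[p,q] = [q] − [p].
The resulting 7×21 matrix has rank 6, and its Smith normal form has invariant factors (1,1,1,1,1,1).

Boundary ∂_2: C_2 → C_1 acts by ∂[p,q,r] = [q,r] − [p,r] + [p,q]. For instance
  ∂[0,3,5] = [3,5] − [0,5] + [0,3],
  ∂[0,1,2] = [1,2] − [0,2] + [0,1].
The 21×14 boundary matrix has rank 13 and Smith normal form diag(1,1,1,1,1,1,1,1,1,1,1,1,1).

Computing H_k = (kernel of ∂_k) / (image of ∂_{k+1}):

  H_0: rank C_0 − rank ∂_1 = 7 − 6 = 1, and the invariant factors of ∂_1 are all 1, so H_0 ≅ Z.
  H_1: rank ker ∂_1 − rank ∂_2 = (21 − 6) − 13 = 2, and the invariant factors of ∂_2 are all 1, so H_1 ≅ Z^2.
  H_2: rank ker ∂_2 − rank ∂_3 = (14 − 13) − 0 = 1, and there is no ∂_3, so H_2 ≅ Z.

Hence the Betti numbers are b_0 = 1, b_1 = 2, b_2 = 1.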